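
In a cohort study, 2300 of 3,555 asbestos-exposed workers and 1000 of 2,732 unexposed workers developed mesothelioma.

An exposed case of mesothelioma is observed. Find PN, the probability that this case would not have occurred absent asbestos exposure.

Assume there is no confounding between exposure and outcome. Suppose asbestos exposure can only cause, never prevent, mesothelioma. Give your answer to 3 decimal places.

p₁ = P(outcome | exposed) = 2300/3555 = 0.64698
p₀ = P(outcome | unexposed) = 1000/2732 = 0.36603
Under exogeneity and monotonicity, PN = (p₁ − p₀) / p₁.
PN = (0.64698 − 0.36603) / 0.64698 = 0.28094 / 0.64698 ≈ 0.4342

PN ≈ 0.434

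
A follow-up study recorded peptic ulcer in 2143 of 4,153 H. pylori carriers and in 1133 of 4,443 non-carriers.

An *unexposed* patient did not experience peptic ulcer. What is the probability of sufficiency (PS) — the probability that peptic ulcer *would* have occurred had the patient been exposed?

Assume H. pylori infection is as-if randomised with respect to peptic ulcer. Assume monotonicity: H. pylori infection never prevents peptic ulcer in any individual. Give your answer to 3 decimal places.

PS ≈ 0.350

p₁ = P(outcome | exposed) = 2143/4153 = 0.51601
p₀ = P(outcome | unexposed) = 1133/4443 = 0.25501
Under exogeneity and monotonicity, PS = (p₁ − p₀) / (1 − p₀).
PS = (0.51601 − 0.25501) / (1 − 0.25501) = 0.261 / 0.74499 ≈ 0.3503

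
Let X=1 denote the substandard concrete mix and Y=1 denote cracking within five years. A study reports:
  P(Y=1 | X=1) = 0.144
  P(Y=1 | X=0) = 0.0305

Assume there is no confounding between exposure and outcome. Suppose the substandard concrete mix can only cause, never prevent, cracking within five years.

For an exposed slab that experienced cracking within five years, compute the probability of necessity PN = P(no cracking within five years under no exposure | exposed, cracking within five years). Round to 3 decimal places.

PN ≈ 0.788

Let p₁ = 0.144, p₀ = 0.0305.
Under exogeneity and monotonicity, PN = (p₁ − p₀) / p₁.
PN = (0.144 − 0.0305) / 0.144 = 0.1135 / 0.144 ≈ 0.7882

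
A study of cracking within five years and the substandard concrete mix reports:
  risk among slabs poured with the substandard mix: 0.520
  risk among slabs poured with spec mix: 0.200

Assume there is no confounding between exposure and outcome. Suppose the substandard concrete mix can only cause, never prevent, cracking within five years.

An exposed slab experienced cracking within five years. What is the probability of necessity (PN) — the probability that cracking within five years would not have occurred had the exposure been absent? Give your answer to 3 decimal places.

Let p₁ = 0.52, p₀ = 0.2.
Under exogeneity and monotonicity, PN = (p₁ − p₀) / p₁.
PN = (0.52 − 0.2) / 0.52 = 0.32 / 0.52 ≈ 0.6154

PN ≈ 0.615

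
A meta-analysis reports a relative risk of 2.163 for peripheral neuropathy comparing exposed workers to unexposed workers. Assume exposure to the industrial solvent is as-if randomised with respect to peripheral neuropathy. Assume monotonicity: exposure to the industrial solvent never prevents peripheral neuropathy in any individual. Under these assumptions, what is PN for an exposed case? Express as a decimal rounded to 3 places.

Under exogeneity and monotonicity, PN = (RR − 1) / RR = 1 − 1/RR.
PN = (2.163 − 1) / 2.163 = 1.163 / 2.163 ≈ 0.5377

PN ≈ 0.538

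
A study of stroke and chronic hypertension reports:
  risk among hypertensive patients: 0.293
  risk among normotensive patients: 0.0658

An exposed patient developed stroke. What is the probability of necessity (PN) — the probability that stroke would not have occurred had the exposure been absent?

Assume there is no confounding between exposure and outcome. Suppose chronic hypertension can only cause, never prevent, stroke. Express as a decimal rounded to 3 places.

PN ≈ 0.775

Let p₁ = 0.293, p₀ = 0.0658.
Under exogeneity and monotonicity, PN = (p₁ − p₀) / p₁.
PN = (0.293 − 0.0658) / 0.293 = 0.2272 / 0.293 ≈ 0.7754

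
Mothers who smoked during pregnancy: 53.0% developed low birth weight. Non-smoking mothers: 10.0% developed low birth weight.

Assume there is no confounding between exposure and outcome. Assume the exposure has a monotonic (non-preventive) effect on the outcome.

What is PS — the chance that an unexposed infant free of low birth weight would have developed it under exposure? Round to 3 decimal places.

p₁ = 0.53, p₀ = 0.1.
Under exogeneity and monotonicity, PS = (p₁ − p₀) / (1 − p₀).
PS = (0.53 − 0.1) / (1 − 0.1) = 0.43 / 0.9 ≈ 0.4778

PS ≈ 0.478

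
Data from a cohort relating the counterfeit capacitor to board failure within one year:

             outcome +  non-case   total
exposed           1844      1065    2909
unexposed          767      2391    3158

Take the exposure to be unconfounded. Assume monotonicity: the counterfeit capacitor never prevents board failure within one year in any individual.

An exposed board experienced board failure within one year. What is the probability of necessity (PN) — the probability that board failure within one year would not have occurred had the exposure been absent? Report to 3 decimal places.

PN ≈ 0.617

p₁ = P(outcome | exposed) = 1844/2909 = 0.63389
p₀ = P(outcome | unexposed) = 767/3158 = 0.24288
Under exogeneity and monotonicity, PN = (p₁ − p₀) / p₁.
PN = (0.63389 − 0.24288) / 0.63389 = 0.39102 / 0.63389 ≈ 0.6169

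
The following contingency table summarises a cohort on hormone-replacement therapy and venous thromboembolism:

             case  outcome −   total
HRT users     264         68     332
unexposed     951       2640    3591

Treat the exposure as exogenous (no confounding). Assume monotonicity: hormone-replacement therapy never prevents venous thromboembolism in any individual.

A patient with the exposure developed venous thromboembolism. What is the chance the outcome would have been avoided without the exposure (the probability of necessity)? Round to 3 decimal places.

PN ≈ 0.667

p₁ = P(outcome | exposed) = 264/332 = 0.79518
p₀ = P(outcome | unexposed) = 951/3591 = 0.26483
Under exogeneity and monotonicity, PN = (p₁ − p₀)/p₁.
PN = (0.79518 − 0.26483) / 0.79518 ≈ 0.6670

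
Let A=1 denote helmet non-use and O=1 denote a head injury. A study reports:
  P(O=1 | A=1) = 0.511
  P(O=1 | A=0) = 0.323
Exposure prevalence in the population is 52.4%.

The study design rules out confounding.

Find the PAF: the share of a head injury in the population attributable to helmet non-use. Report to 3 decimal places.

PAF ≈ 0.234

Let p₁ = 0.511, p₀ = 0.323.
Overall risk P(Y=1) = π·p₁ + (1−π)·p₀ = 0.524×0.511 + 0.476×0.323 = 0.42151.
Under exogeneity, PAF = [P(Y=1) − p₀] / P(Y=1).
PAF = (0.42151 − 0.323) / 0.42151 ≈ 0.2337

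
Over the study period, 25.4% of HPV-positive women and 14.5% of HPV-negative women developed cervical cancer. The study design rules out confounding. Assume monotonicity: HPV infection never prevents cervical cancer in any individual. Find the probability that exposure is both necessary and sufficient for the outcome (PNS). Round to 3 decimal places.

PNS ≈ 0.109

p₁ = 0.254, p₀ = 0.145.
Under exogeneity and monotonicity, PNS = p₁ − p₀.
PNS = 0.254 − 0.145 = 0.109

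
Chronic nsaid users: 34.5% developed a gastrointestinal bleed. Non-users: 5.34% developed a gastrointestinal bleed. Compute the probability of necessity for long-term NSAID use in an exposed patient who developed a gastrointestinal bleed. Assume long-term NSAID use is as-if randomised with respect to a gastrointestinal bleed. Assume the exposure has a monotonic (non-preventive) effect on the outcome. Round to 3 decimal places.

PN ≈ 0.845

p₁ = 0.345, p₀ = 0.0534.
Under exogeneity and monotonicity, PN = (p₁ − p₀) / p₁.
PN = (0.345 − 0.0534) / 0.345 = 0.2916 / 0.345 ≈ 0.8452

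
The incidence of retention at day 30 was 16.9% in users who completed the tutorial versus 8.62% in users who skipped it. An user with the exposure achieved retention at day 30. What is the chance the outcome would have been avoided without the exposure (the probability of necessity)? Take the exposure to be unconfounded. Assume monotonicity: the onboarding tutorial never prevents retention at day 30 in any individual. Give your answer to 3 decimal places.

p₁ = 0.169, p₀ = 0.0862.
Under exogeneity and monotonicity, PN = (p₁ − p₀) / p₁.
PN = (0.169 − 0.0862) / 0.169 = 0.0828 / 0.169 ≈ 0.4899

PN ≈ 0.490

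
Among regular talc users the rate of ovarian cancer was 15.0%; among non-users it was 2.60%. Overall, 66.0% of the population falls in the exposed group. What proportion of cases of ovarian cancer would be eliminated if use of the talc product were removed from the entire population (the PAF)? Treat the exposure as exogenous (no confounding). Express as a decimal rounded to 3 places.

PAF ≈ 0.759

p₁ = 0.15, p₀ = 0.026.
Overall risk P(Y=1) = π·p₁ + (1−π)·p₀ = 0.66×0.15 + 0.34×0.026 = 0.10784.
Under exogeneity, PAF = [P(Y=1) − p₀] / P(Y=1).
PAF = (0.10784 − 0.026) / 0.10784 ≈ 0.7589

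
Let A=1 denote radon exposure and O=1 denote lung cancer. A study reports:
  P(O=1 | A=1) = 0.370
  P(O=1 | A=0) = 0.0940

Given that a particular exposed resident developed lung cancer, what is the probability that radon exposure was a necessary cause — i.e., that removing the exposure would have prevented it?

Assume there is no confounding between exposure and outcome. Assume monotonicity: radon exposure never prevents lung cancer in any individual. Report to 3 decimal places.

PN ≈ 0.746

Let p₁ = 0.37, p₀ = 0.094.
Under exogeneity and monotonicity, PN = (p₁ − p₀) / p₁.
PN = (0.37 − 0.094) / 0.37 = 0.276 / 0.37 ≈ 0.7459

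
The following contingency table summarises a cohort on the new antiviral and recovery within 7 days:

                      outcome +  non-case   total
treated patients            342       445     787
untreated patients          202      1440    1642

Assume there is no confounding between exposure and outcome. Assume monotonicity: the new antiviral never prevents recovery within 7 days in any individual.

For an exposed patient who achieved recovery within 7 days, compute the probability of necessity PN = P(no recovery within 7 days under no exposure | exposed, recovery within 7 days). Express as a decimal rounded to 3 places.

PN ≈ 0.717

p₁ = P(outcome | exposed) = 342/787 = 0.43456
p₀ = P(outcome | unexposed) = 202/1642 = 0.12302
Under exogeneity and monotonicity, PN = (p₁ − p₀)/p₁.
PN = (0.43456 − 0.12302) / 0.43456 ≈ 0.7169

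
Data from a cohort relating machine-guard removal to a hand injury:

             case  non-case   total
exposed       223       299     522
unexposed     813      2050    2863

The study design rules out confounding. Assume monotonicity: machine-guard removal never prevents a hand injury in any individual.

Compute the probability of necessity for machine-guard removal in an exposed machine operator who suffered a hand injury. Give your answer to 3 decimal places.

PN ≈ 0.335

p₁ = P(outcome | exposed) = 223/522 = 0.4272
p₀ = P(outcome | unexposed) = 813/2863 = 0.28397
Under exogeneity and monotonicity, PN = (p₁ − p₀) / p₁.
PN = (0.4272 − 0.28397) / 0.4272 = 0.14324 / 0.4272 ≈ 0.3353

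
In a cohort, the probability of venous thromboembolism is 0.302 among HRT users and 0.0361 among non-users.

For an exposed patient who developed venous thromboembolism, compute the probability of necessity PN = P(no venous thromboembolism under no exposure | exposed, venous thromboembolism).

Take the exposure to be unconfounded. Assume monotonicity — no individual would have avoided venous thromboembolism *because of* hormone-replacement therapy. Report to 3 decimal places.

Let p₁ = 0.302, p₀ = 0.0361.
Under exogeneity and monotonicity, PN = (p₁ − p₀) / p₁.
PN = (0.302 − 0.0361) / 0.302 = 0.2659 / 0.302 ≈ 0.8805

PN ≈ 0.880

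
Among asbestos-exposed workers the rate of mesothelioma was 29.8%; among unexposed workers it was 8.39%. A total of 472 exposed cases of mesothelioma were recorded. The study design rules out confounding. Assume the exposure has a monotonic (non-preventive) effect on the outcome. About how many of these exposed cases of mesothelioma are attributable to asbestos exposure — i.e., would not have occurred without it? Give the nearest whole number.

about 339 cases

p₁ = 0.298, p₀ = 0.0839.
PN = (p₁ − p₀)/p₁ = (0.298 − 0.0839) / 0.298 ≈ 0.71846.
Attributable cases ≈ PN × (exposed cases) = 0.71846 × 472 ≈ 339.11.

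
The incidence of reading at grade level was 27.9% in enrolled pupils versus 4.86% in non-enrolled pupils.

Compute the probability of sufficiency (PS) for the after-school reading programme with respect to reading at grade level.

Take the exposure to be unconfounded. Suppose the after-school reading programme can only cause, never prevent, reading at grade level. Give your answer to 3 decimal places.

p₁ = 0.279, p₀ = 0.0486.
Under exogeneity and monotonicity, PS = (p₁ − p₀) / (1 − p₀).
PS = (0.279 − 0.0486) / (1 − 0.0486) = 0.2304 / 0.9514 ≈ 0.2422

PS ≈ 0.242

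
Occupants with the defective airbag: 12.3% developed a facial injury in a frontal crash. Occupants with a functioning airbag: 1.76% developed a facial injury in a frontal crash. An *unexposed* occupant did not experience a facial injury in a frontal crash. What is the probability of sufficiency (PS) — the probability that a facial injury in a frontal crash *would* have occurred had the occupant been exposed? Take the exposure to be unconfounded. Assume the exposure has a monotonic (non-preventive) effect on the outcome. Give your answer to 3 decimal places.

p₁ = 0.123, p₀ = 0.0176.
Under exogeneity and monotonicity, PS = (p₁ − p₀) / (1 − p₀).
PS = (0.123 − 0.0176) / (1 − 0.0176) = 0.1054 / 0.9824 ≈ 0.1073

PS ≈ 0.107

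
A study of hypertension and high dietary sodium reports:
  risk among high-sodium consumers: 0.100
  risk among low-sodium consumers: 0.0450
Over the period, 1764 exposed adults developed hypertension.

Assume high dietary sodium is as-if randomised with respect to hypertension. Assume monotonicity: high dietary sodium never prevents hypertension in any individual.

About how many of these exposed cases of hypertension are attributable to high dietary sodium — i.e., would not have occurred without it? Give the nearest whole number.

Let p₁ = 0.1, p₀ = 0.045.
PN = (p₁ − p₀)/p₁ = (0.1 − 0.045) / 0.1 ≈ 0.55000.
Attributable cases ≈ PN × (exposed cases) = 0.55000 × 1764 ≈ 970.20.

about 970 cases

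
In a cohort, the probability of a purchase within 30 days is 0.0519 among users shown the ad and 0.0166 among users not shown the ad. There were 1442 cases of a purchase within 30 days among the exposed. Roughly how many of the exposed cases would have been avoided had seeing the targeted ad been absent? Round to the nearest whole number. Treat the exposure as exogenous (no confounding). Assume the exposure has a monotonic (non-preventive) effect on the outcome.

about 981 cases

Let p₁ = 0.0519, p₀ = 0.0166.
PN = (p₁ − p₀)/p₁ = (0.0519 − 0.0166) / 0.0519 ≈ 0.68015.
Attributable cases ≈ PN × (exposed cases) = 0.68015 × 1442 ≈ 980.78.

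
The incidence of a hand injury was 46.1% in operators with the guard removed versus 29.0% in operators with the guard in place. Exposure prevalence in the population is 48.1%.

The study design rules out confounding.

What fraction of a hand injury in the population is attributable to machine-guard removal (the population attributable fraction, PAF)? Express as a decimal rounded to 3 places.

PAF ≈ 0.221

p₁ = 0.461, p₀ = 0.29.
Overall risk P(Y=1) = π·p₁ + (1−π)·p₀ = 0.481×0.461 + 0.519×0.29 = 0.37225.
Under exogeneity, PAF = [P(Y=1) − p₀] / P(Y=1).
PAF = (0.37225 − 0.29) / 0.37225 ≈ 0.2210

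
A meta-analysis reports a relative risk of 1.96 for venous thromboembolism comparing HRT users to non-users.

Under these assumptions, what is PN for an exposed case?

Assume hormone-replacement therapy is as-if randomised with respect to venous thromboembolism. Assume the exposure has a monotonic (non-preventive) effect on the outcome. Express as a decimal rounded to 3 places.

PN ≈ 0.490

Under exogeneity and monotonicity, PN = (RR − 1) / RR = 1 − 1/RR.
PN = (1.96 − 1) / 1.96 = 0.96 / 1.96 ≈ 0.4898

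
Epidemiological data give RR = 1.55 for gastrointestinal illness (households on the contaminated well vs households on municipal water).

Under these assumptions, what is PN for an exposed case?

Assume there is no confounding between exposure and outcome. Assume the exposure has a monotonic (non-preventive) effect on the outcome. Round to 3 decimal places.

PN ≈ 0.355

Under exogeneity and monotonicity, PN = (RR − 1) / RR = 1 − 1/RR.
PN = (1.55 − 1) / 1.55 = 0.55 / 1.55 ≈ 0.3548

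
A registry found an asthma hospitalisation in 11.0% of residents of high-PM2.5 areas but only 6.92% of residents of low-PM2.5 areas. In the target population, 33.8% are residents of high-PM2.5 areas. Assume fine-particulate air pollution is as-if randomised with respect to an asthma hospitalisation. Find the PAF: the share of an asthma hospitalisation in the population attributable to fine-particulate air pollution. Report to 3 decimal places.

p₁ = 0.11, p₀ = 0.0692.
Overall risk P(Y=1) = π·p₁ + (1−π)·p₀ = 0.338×0.11 + 0.662×0.0692 = 0.08299.
Under exogeneity, PAF = [P(Y=1) − p₀] / P(Y=1).
PAF = (0.08299 − 0.0692) / 0.08299 ≈ 0.1662

PAF ≈ 0.166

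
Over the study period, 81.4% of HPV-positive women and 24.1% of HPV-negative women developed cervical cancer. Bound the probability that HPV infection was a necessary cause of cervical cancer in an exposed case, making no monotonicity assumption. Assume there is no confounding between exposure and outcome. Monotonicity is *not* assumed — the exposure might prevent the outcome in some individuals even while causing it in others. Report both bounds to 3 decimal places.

p₁ = 0.814, p₀ = 0.241.
Under exogeneity alone the bounds on PN are max{0,(p₁−p₀)/p₁} ≤ PN ≤ min{1,(1−p₀)/p₁}.
  lower = (p₁ − p₀)/p₁ = 0.573 / 0.814 ≈ 0.7039
  upper = min{1, (1 − p₀)/p₁} = 0.759 / 0.814 ≈ 0.9324

0.704 ≤ PN ≤ 0.932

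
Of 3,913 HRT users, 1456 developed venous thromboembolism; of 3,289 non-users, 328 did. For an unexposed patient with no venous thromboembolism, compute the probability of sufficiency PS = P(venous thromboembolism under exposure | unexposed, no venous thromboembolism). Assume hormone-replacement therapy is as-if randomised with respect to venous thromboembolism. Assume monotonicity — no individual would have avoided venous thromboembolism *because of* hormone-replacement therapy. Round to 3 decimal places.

p₁ = P(outcome | exposed) = 1456/3913 = 0.37209
p₀ = P(outcome | unexposed) = 328/3289 = 0.099726
Under exogeneity and monotonicity, PS = (p₁ − p₀) / (1 − p₀).
PS = (0.37209 − 0.099726) / (1 − 0.099726) = 0.27237 / 0.90027 ≈ 0.3025

PS ≈ 0.303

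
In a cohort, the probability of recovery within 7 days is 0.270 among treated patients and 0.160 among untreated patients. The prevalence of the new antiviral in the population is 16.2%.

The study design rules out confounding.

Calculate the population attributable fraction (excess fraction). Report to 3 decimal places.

PAF ≈ 0.100

Let p₁ = 0.27, p₀ = 0.16.
Overall risk P(Y=1) = π·p₁ + (1−π)·p₀ = 0.162×0.27 + 0.838×0.16 = 0.17782.
Under exogeneity, PAF = [P(Y=1) − p₀] / P(Y=1).
PAF = (0.17782 − 0.16) / 0.17782 ≈ 0.1002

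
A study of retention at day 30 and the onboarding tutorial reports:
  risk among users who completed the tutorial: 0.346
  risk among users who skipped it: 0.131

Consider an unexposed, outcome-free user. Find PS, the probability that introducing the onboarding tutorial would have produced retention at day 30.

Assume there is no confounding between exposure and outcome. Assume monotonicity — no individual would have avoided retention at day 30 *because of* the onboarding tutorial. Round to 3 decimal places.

Let p₁ = 0.346, p₀ = 0.131.
Under exogeneity and monotonicity, PS = (p₁ − p₀) / (1 − p₀).
PS = (0.346 − 0.131) / (1 − 0.131) = 0.215 / 0.869 ≈ 0.2474

PS ≈ 0.247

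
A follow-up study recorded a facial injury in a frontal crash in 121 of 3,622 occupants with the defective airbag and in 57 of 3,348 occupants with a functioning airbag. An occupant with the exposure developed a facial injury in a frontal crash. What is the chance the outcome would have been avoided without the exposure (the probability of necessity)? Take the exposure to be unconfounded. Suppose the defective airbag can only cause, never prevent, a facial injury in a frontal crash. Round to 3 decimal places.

PN ≈ 0.490

p₁ = P(outcome | exposed) = 121/3622 = 0.033407
p₀ = P(outcome | unexposed) = 57/3348 = 0.017025
Under exogeneity and monotonicity, PN = (p₁ − p₀) / p₁.
PN = (0.033407 − 0.017025) / 0.033407 = 0.016382 / 0.033407 ≈ 0.4904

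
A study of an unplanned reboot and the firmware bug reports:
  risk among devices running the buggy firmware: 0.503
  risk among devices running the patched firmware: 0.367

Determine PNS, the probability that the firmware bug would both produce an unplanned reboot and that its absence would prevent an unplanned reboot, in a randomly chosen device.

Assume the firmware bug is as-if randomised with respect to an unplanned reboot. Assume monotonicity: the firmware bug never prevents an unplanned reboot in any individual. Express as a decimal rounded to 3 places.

Let p₁ = 0.503, p₀ = 0.367.
Under exogeneity and monotonicity, PNS = p₁ − p₀.
PNS = 0.503 − 0.367 = 0.136

PNS ≈ 0.136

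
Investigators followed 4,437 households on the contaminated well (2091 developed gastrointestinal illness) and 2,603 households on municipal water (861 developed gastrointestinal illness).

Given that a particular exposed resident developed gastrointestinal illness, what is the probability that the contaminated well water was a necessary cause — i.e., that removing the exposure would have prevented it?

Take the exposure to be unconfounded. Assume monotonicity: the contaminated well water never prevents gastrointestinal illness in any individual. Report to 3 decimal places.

p₁ = P(outcome | exposed) = 2091/4437 = 0.47126
p₀ = P(outcome | unexposed) = 861/2603 = 0.33077
Under exogeneity and monotonicity, PN = (p₁ − p₀) / p₁.
PN = (0.47126 − 0.33077) / 0.47126 = 0.14049 / 0.47126 ≈ 0.2981

PN ≈ 0.298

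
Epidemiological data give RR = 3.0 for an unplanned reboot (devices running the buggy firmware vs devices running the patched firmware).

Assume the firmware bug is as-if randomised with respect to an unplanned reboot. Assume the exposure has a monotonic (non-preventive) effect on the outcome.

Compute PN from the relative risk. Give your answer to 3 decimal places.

PN ≈ 0.667

Under exogeneity and monotonicity, PN = (RR − 1) / RR = 1 − 1/RR.
PN = (3.0 − 1) / 3.0 = 2 / 3.0 ≈ 0.6667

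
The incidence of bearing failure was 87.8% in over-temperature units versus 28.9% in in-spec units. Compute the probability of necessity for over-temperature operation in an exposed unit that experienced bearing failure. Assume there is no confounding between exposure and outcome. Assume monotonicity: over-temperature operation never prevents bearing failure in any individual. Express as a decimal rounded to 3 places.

p₁ = 0.878, p₀ = 0.289.
Under exogeneity and monotonicity, PN = (p₁ − p₀) / p₁.
PN = (0.878 − 0.289) / 0.878 = 0.589 / 0.878 ≈ 0.6708

PN ≈ 0.671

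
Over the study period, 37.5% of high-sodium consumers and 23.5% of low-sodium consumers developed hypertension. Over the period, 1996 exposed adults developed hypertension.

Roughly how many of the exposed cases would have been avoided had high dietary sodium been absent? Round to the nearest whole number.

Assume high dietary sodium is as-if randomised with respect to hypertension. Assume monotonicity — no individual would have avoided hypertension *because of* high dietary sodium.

about 745 cases

p₁ = 0.375, p₀ = 0.235.
PN = (p₁ − p₀)/p₁ = (0.375 − 0.235) / 0.375 ≈ 0.37333.
Attributable cases ≈ PN × (exposed cases) = 0.37333 × 1996 ≈ 745.17.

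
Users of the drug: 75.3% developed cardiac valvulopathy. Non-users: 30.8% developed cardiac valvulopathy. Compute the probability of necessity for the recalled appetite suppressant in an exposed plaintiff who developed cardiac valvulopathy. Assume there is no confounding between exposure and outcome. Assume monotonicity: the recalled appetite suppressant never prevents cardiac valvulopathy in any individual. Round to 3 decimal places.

p₁ = 0.753, p₀ = 0.308.
Under exogeneity and monotonicity, PN = (p₁ − p₀) / p₁.
PN = (0.753 − 0.308) / 0.753 = 0.445 / 0.753 ≈ 0.5910

PN ≈ 0.591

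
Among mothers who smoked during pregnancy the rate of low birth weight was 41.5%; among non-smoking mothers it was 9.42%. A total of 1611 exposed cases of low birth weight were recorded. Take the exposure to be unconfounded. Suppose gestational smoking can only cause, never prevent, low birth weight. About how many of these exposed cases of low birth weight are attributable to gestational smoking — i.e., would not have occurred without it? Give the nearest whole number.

about 1245 cases

p₁ = 0.415, p₀ = 0.0942.
PN = (p₁ − p₀)/p₁ = (0.415 − 0.0942) / 0.415 ≈ 0.77301.
Attributable cases ≈ PN × (exposed cases) = 0.77301 × 1611 ≈ 1245.32.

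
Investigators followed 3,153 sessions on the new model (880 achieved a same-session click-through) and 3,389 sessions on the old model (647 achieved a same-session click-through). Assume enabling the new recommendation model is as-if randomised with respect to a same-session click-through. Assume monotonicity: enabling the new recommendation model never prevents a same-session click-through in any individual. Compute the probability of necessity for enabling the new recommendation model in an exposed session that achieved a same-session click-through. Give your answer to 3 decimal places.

PN ≈ 0.316

p₁ = P(outcome | exposed) = 880/3153 = 0.2791
p₀ = P(outcome | unexposed) = 647/3389 = 0.19091
Under exogeneity and monotonicity, PN = (p₁ − p₀) / p₁.
PN = (0.2791 − 0.19091) / 0.2791 = 0.088187 / 0.2791 ≈ 0.3160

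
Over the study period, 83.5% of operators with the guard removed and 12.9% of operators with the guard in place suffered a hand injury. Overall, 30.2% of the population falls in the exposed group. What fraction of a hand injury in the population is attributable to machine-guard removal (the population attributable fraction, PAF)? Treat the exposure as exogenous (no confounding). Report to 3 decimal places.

p₁ = 0.835, p₀ = 0.129.
Overall risk P(Y=1) = π·p₁ + (1−π)·p₀ = 0.302×0.835 + 0.698×0.129 = 0.34221.
Under exogeneity, PAF = [P(Y=1) − p₀] / P(Y=1).
PAF = (0.34221 − 0.129) / 0.34221 ≈ 0.6230

PAF ≈ 0.623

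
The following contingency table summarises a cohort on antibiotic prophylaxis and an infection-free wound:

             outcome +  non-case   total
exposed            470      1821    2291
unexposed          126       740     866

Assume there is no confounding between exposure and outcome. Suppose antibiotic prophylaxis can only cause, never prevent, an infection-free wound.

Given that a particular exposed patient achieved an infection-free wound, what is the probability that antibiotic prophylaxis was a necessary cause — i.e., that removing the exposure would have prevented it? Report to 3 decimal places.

PN ≈ 0.291

p₁ = P(outcome | exposed) = 470/2291 = 0.20515
p₀ = P(outcome | unexposed) = 126/866 = 0.1455
Under exogeneity and monotonicity, PN = (p₁ − p₀)/p₁.
PN = (0.20515 − 0.1455) / 0.20515 ≈ 0.2908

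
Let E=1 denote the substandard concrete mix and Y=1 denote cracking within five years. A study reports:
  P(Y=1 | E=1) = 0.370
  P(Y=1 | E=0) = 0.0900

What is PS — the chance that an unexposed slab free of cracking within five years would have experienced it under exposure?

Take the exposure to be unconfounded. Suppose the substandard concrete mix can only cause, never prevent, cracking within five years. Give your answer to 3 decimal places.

PS ≈ 0.308

Let p₁ = 0.37, p₀ = 0.09.
Under exogeneity and monotonicity, PS = (p₁ − p₀) / (1 − p₀).
PS = (0.37 − 0.09) / (1 − 0.09) = 0.28 / 0.91 ≈ 0.3077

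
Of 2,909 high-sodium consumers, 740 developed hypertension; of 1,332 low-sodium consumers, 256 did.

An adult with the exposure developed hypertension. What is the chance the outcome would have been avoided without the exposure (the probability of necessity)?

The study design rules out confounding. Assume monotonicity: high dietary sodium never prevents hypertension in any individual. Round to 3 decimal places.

PN ≈ 0.244

p₁ = P(outcome | exposed) = 740/2909 = 0.25438
p₀ = P(outcome | unexposed) = 256/1332 = 0.19219
Under exogeneity and monotonicity, PN = (p₁ − p₀) / p₁.
PN = (0.25438 − 0.19219) / 0.25438 = 0.062191 / 0.25438 ≈ 0.2445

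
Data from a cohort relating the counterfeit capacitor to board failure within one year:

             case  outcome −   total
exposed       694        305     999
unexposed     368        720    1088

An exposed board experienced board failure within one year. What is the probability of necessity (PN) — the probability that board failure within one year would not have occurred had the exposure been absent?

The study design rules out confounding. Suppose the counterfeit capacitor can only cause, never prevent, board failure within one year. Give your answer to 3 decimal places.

p₁ = P(outcome | exposed) = 694/999 = 0.69469
p₀ = P(outcome | unexposed) = 368/1088 = 0.33824
Under exogeneity and monotonicity, PN = (p₁ − p₀)/p₁.
PN = (0.69469 − 0.33824) / 0.69469 ≈ 0.5131

PN ≈ 0.513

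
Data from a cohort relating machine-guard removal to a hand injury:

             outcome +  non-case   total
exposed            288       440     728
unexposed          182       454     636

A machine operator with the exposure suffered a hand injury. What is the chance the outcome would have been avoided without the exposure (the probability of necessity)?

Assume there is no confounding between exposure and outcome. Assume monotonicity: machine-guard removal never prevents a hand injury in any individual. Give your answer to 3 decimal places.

p₁ = P(outcome | exposed) = 288/728 = 0.3956
p₀ = P(outcome | unexposed) = 182/636 = 0.28616
Under exogeneity and monotonicity, PN = (p₁ − p₀)/p₁.
PN = (0.3956 − 0.28616) / 0.3956 ≈ 0.2766

PN ≈ 0.277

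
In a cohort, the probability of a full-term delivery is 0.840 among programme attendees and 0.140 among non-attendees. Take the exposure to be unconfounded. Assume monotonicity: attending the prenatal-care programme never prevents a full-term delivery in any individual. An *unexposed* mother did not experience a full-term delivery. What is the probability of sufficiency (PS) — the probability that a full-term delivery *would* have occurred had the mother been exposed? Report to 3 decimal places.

Let p₁ = 0.84, p₀ = 0.14.
Under exogeneity and monotonicity, PS = (p₁ − p₀) / (1 − p₀).
PS = (0.84 − 0.14) / (1 − 0.14) = 0.7 / 0.86 ≈ 0.8140

PS ≈ 0.814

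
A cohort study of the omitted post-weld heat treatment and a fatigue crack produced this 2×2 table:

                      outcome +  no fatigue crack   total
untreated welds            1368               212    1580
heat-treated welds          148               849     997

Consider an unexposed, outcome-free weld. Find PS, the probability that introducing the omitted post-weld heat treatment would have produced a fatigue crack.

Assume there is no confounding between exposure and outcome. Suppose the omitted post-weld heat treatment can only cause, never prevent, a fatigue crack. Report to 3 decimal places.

PS ≈ 0.842

p₁ = P(outcome | exposed) = 1368/1580 = 0.86582
p₀ = P(outcome | unexposed) = 148/997 = 0.14845
Under exogeneity and monotonicity, PS = (p₁ − p₀) / (1 − p₀).
PS = (0.86582 − 0.14845) / (1 − 0.14845) = 0.71738 / 0.85155 ≈ 0.8424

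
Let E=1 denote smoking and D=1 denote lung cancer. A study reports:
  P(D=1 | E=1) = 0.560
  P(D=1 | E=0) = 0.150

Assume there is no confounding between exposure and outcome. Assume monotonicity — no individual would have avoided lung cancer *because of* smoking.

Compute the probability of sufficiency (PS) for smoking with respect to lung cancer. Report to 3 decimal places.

Let p₁ = 0.56, p₀ = 0.15.
Under exogeneity and monotonicity, PS = (p₁ − p₀) / (1 − p₀).
PS = (0.56 − 0.15) / (1 − 0.15) = 0.41 / 0.85 ≈ 0.4824

PS ≈ 0.482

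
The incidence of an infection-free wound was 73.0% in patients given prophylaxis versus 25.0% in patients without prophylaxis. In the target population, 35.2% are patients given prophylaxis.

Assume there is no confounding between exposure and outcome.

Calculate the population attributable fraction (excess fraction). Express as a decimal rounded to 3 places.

PAF ≈ 0.403

p₁ = 0.73, p₀ = 0.25.
Overall risk P(Y=1) = π·p₁ + (1−π)·p₀ = 0.352×0.73 + 0.648×0.25 = 0.41896.
Under exogeneity, PAF = [P(Y=1) − p₀] / P(Y=1).
PAF = (0.41896 − 0.25) / 0.41896 ≈ 0.4033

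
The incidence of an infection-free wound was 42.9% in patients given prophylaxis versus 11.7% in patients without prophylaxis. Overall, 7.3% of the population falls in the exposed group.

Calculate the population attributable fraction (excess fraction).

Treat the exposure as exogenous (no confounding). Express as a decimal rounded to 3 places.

PAF ≈ 0.163

p₁ = 0.429, p₀ = 0.117.
Overall risk P(Y=1) = π·p₁ + (1−π)·p₀ = 0.073×0.429 + 0.927×0.117 = 0.13978.
Under exogeneity, PAF = [P(Y=1) − p₀] / P(Y=1).
PAF = (0.13978 − 0.117) / 0.13978 ≈ 0.1629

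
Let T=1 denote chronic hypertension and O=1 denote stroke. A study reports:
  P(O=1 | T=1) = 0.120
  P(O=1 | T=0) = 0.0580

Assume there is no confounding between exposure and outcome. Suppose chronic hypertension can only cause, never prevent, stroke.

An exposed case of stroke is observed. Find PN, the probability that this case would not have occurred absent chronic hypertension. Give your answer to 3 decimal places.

Let p₁ = 0.12, p₀ = 0.058.
Under exogeneity and monotonicity, PN = (p₁ − p₀) / p₁.
PN = (0.12 − 0.058) / 0.12 = 0.062 / 0.12 ≈ 0.5167

PN ≈ 0.517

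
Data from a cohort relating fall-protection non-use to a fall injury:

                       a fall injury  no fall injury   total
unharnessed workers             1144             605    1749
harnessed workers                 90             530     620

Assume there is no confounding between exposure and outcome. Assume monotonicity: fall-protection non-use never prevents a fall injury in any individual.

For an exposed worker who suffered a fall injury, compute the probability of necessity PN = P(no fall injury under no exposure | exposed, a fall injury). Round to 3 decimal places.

p₁ = P(outcome | exposed) = 1144/1749 = 0.65409
p₀ = P(outcome | unexposed) = 90/620 = 0.14516
Under exogeneity and monotonicity, PN = (p₁ − p₀)/p₁.
PN = (0.65409 − 0.14516) / 0.65409 ≈ 0.7781

PN ≈ 0.778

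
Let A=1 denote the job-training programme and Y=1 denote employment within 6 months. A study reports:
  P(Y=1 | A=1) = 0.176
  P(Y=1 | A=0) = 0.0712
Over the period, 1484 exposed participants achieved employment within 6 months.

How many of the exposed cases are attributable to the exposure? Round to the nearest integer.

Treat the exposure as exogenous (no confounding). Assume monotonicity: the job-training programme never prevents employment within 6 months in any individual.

about 884 cases

Let p₁ = 0.176, p₀ = 0.0712.
PN = (p₁ − p₀)/p₁ = (0.176 − 0.0712) / 0.176 ≈ 0.59545.
Attributable cases ≈ PN × (exposed cases) = 0.59545 × 1484 ≈ 883.65.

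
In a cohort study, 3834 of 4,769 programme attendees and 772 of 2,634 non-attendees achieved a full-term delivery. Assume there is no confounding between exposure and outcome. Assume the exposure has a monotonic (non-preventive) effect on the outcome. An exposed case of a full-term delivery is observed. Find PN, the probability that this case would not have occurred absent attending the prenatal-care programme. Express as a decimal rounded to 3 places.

PN ≈ 0.635

p₁ = P(outcome | exposed) = 3834/4769 = 0.80394
p₀ = P(outcome | unexposed) = 772/2634 = 0.29309
Under exogeneity and monotonicity, PN = (p₁ − p₀) / p₁.
PN = (0.80394 − 0.29309) / 0.80394 = 0.51085 / 0.80394 ≈ 0.6354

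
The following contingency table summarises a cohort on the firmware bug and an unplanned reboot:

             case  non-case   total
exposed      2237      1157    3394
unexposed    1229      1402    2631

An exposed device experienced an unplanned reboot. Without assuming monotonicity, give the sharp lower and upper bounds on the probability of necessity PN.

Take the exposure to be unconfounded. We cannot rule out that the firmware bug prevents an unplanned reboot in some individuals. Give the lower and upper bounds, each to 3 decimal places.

0.291 ≤ PN ≤ 0.808

p₁ = P(outcome | exposed) = 2237/3394 = 0.6591
p₀ = P(outcome | unexposed) = 1229/2631 = 0.46712
Under exogeneity alone the bounds on PN are max{0,(p₁−p₀)/p₁} ≤ PN ≤ min{1,(1−p₀)/p₁}.
  lower = (p₁ − p₀)/p₁ = 0.19198 / 0.6591 ≈ 0.2913
  upper = min{1, (1 − p₀)/p₁} = 0.53288 / 0.6591 ≈ 0.8085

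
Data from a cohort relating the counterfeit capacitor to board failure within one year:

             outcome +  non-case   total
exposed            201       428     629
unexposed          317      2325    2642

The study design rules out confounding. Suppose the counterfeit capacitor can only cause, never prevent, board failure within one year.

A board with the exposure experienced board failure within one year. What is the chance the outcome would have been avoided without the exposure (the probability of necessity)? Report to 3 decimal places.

PN ≈ 0.625

p₁ = P(outcome | exposed) = 201/629 = 0.31955
p₀ = P(outcome | unexposed) = 317/2642 = 0.11998
Under exogeneity and monotonicity, PN = (p₁ − p₀)/p₁.
PN = (0.31955 − 0.11998) / 0.31955 ≈ 0.6245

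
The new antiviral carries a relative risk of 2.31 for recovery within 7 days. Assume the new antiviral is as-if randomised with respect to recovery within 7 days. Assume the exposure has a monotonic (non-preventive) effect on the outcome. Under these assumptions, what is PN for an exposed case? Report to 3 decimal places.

PN ≈ 0.567

Under exogeneity and monotonicity, PN = (RR − 1) / RR = 1 − 1/RR.
PN = (2.31 − 1) / 2.31 = 1.31 / 2.31 ≈ 0.5671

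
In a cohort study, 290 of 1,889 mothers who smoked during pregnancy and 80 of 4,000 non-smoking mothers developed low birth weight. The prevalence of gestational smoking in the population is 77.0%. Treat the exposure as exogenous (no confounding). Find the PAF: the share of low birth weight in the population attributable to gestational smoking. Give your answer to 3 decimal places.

p₁ = P(outcome | exposed) = 290/1889 = 0.15352
p₀ = P(outcome | unexposed) = 80/4000 = 0.02
Overall risk P(Y=1) = π·p₁ + (1−π)·p₀ = 0.77×0.15352 + 0.23×0.02 = 0.12281.
Under exogeneity, PAF = [P(Y=1) − p₀] / P(Y=1).
PAF = (0.12281 − 0.02) / 0.12281 ≈ 0.8371

PAF ≈ 0.837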